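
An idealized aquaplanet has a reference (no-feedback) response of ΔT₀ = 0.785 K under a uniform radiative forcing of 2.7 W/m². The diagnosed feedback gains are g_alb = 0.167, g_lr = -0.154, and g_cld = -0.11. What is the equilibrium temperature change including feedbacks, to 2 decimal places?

Total gain g = 0.167 − 0.154 − 0.11 = -0.097.
Amplification A = 1/(1 + 0.097) = 0.9116.
ΔT = 0.785 × 0.9116 = 0.72 K.

0.72 K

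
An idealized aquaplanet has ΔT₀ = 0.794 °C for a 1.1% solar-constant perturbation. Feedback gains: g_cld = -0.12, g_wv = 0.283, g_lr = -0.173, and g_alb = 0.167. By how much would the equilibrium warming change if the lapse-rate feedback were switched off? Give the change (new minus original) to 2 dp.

Original: g = 0.157, ΔT = 0.794/(1−0.157) = 0.9419 °C.
Without lapse-rate: g' = 0.33, ΔT' = 0.794/(1−0.33) = 1.1851 °C.
Change = 1.1851 − 0.9419 = 0.24 °C.

0.24 °C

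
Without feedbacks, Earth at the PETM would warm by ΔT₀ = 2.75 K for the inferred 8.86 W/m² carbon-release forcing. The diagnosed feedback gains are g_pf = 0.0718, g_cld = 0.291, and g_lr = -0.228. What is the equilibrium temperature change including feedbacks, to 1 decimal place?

Total gain g = 0.0718 + 0.291 − 0.228 = 0.1348.
Amplification A = 1/(1 − 0.1348) = 1.156.
ΔT = 2.75 × 1.156 = 3.2 K.

3.2 K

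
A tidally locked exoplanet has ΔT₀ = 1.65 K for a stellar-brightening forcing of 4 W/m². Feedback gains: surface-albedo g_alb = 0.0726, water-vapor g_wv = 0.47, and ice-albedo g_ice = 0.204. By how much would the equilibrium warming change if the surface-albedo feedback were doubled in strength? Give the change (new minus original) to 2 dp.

2.61 K

Original: g = 0.7466, ΔT = 1.65/(1−0.7466) = 6.5114 K.
With doubled surface-albedo: g' = 0.8192, ΔT' = 1.65/(1−0.8192) = 9.1261 K.
Change = 9.1261 − 6.5114 = 2.61 K.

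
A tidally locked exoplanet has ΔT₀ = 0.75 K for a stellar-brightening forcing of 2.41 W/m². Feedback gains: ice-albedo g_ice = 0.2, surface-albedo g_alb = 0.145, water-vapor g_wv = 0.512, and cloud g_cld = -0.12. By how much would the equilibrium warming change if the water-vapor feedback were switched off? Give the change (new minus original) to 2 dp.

Original: g = 0.737, ΔT = 0.75/(1−0.737) = 2.8517 K.
Without water-vapor: g' = 0.225, ΔT' = 0.75/(1−0.225) = 0.9677 K.
Change = 0.9677 − 2.8517 = -1.88 K.

-1.88 K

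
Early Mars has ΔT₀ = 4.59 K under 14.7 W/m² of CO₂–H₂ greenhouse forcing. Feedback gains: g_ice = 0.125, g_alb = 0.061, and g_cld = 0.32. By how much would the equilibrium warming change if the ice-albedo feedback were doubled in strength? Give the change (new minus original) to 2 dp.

Original: g = 0.506, ΔT = 4.59/(1−0.506) = 9.2915 K.
With doubled ice-albedo: g' = 0.631, ΔT' = 4.59/(1−0.631) = 12.4390 K.
Change = 12.4390 − 9.2915 = 3.15 K.

3.15 K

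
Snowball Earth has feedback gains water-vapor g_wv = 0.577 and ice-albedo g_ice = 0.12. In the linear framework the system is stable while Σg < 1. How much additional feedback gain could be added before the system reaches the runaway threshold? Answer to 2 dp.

0.30

Current total gain = 0.577 + 0.12 = 0.697.
Margin to runaway = 1 − 0.697 = 0.30.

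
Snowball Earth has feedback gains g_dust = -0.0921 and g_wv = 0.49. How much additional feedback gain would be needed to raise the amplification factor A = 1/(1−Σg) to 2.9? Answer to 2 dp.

Current total gain = 0.3979.
Target gain for A = 2.9: g* = 1 − 1/2.9 = 0.6552.
Additional gain needed = 0.6552 − 0.3979 = 0.26.

0.26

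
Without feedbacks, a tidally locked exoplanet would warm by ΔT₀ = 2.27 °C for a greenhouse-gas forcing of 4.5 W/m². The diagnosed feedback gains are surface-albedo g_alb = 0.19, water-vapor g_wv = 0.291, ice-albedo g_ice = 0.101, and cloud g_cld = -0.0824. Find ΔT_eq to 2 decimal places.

4.54 °C

Total gain g = 0.19 + 0.291 + 0.101 − 0.0824 = 0.4996.
Amplification A = 1/(1 − 0.4996) = 1.998.
ΔT = 2.27 × 1.998 = 4.54 °C.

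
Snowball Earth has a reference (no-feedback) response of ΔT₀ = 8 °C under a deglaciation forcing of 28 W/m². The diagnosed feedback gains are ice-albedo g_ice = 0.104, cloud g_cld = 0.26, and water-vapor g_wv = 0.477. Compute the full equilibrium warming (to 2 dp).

Total gain g = 0.104 + 0.26 + 0.477 = 0.841.
Amplification A = 1/(1 − 0.841) = 6.289.
ΔT = 8 × 6.289 = 50.31 °C.

50.31 °C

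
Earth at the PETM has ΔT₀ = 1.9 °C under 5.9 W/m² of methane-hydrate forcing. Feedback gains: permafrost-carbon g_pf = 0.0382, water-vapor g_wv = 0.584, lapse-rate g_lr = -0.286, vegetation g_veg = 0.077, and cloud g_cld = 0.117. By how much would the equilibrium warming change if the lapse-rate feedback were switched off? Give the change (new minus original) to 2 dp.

6.29 °C

Original: g = 0.5302, ΔT = 1.9/(1−0.5302) = 4.0443 °C.
Without lapse-rate: g' = 0.8162, ΔT' = 1.9/(1−0.8162) = 10.3373 °C.
Change = 10.3373 − 4.0443 = 6.29 °C.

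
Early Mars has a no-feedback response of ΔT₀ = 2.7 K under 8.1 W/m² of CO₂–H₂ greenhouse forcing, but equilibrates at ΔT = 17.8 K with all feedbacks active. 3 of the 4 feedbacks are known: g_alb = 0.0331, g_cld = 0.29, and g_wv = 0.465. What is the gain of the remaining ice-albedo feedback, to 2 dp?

0.06

Amplification A = ΔT/ΔT₀ = 17.8/2.7 = 6.593.
Total gain g = 1 − 1/A = 1 − 1/6.593 = 0.8483.
Known gains sum to 0.0331 + 0.29 + 0.465 = 0.7881.
g_ice = 0.8483 − 0.7881 = 0.06.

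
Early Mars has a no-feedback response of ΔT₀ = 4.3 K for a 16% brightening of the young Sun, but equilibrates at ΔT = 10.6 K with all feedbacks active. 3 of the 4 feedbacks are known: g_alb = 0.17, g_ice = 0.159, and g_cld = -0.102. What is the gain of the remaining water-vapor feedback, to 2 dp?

Amplification A = ΔT/ΔT₀ = 10.6/4.3 = 2.465.
Total gain g = 1 − 1/A = 1 − 1/2.465 = 0.5943.
Known gains sum to 0.17 + 0.159 − 0.102 = 0.227.
g_wv = 0.5943 − 0.227 = 0.37.

0.37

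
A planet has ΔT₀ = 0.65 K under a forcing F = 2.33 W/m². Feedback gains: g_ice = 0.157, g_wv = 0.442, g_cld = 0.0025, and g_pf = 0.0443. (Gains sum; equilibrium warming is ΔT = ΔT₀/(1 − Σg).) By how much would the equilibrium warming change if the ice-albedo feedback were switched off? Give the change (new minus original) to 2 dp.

Original: g = 0.6458, ΔT = 0.65/(1−0.6458) = 1.8351 K.
Without ice-albedo: g' = 0.4888, ΔT' = 0.65/(1−0.4888) = 1.2715 K.
Change = 1.2715 − 1.8351 = -0.56 K.

-0.56 K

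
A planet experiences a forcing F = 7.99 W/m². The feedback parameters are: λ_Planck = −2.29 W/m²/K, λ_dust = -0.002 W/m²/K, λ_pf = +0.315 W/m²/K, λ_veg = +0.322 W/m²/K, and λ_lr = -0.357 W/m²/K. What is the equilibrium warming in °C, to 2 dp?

Net feedback parameter λ = (−2.29) + (-0.002) + (+0.315) + (+0.322) + (-0.357) = -2.012 W/m²/K.
ΔT = −F/λ = −7.99/(-2.012) = 3.97 °C.

3.97 °C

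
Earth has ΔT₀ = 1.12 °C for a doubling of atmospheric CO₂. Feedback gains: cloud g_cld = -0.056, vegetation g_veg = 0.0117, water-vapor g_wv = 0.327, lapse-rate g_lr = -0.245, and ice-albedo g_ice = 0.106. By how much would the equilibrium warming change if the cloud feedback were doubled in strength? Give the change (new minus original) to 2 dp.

-0.08 °C

Original: g = 0.1437, ΔT = 1.12/(1−0.1437) = 1.3080 °C.
With doubled cloud: g' = 0.0877, ΔT' = 1.12/(1−0.0877) = 1.2277 °C.
Change = 1.2277 − 1.3080 = -0.08 °C.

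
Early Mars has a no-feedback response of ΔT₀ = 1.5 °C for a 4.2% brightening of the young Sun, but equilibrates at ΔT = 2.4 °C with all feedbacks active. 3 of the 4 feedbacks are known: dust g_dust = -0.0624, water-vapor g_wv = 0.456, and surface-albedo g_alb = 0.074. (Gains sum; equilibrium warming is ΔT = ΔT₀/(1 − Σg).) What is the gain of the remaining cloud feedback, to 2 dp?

-0.09

Amplification A = ΔT/ΔT₀ = 2.4/1.5 = 1.6.
Total gain g = 1 − 1/A = 1 − 1/1.6 = 0.375.
Known gains sum to -0.0624 + 0.456 + 0.074 = 0.4676.
g_cld = 0.375 − 0.4676 = -0.09.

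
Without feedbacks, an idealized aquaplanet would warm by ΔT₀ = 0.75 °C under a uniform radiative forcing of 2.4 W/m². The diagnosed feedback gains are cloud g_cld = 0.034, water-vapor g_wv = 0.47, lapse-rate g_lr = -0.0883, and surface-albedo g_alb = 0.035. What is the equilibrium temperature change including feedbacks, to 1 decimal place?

1.4 °C

Total gain g = 0.034 + 0.47 − 0.0883 + 0.035 = 0.4507.
Amplification A = 1/(1 − 0.4507) = 1.82.
ΔT = 0.75 × 1.82 = 1.4 °C.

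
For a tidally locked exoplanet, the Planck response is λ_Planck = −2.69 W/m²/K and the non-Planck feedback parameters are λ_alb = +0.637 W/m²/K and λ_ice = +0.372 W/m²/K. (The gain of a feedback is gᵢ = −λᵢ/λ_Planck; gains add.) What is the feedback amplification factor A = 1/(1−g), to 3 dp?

1.600

Convert to gains: g_alb = 0.637/2.69 = 0.2368; g_ice = 0.372/2.69 = 0.1383.
Total gain g = 0.3751.
A = 1/(1 − 0.3751) = 1.600.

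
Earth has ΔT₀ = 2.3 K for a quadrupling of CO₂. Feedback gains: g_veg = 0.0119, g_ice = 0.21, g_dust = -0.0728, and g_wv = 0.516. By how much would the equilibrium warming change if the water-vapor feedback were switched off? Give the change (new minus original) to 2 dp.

-4.16 K

Original: g = 0.6651, ΔT = 2.3/(1−0.6651) = 6.8677 K.
Without water-vapor: g' = 0.1491, ΔT' = 2.3/(1−0.1491) = 2.7030 K.
Change = 2.7030 − 6.8677 = -4.16 K.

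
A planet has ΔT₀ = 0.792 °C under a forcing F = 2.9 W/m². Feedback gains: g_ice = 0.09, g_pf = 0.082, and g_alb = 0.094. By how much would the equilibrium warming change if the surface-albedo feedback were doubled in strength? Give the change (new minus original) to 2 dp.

Original: g = 0.266, ΔT = 0.792/(1−0.266) = 1.0790 °C.
With doubled surface-albedo: g' = 0.36, ΔT' = 0.792/(1−0.36) = 1.2375 °C.
Change = 1.2375 − 1.0790 = 0.16 °C.

0.16 °C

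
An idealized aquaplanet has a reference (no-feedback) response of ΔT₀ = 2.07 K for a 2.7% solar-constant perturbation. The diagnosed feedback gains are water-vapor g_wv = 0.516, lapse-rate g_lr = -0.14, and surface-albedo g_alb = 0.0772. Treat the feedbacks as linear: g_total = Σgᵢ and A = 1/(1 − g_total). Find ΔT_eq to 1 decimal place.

3.8 K

Total gain g = 0.516 − 0.14 + 0.0772 = 0.4532.
Amplification A = 1/(1 − 0.4532) = 1.829.
ΔT = 2.07 × 1.829 = 3.8 K.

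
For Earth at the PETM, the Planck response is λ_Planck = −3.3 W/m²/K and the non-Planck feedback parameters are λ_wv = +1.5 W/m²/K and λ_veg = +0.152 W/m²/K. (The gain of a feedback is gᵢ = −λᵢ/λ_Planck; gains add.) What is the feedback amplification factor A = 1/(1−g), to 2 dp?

Convert to gains: g_wv = 1.5/3.3 = 0.4545; g_veg = 0.152/3.3 = 0.04606.
Total gain g = 0.50056.
A = 1/(1 − 0.50056) = 2.00.

2.00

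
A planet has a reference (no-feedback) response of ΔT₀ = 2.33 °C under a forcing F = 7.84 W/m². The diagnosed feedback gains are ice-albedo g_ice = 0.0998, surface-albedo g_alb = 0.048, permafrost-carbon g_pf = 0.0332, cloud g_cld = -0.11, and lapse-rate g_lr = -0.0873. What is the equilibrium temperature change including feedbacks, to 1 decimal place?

Total gain g = 0.0998 + 0.048 + 0.0332 − 0.11 − 0.0873 = -0.0163.
Amplification A = 1/(1 + 0.0163) = 0.984.
ΔT = 2.33 × 0.984 = 2.3 °C.

2.3 °C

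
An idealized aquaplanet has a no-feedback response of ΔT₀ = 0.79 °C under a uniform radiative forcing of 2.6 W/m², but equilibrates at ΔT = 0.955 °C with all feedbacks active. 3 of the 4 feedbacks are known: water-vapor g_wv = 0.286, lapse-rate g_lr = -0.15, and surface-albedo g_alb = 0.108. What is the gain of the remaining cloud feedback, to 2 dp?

-0.07

Amplification A = ΔT/ΔT₀ = 0.955/0.79 = 1.209.
Total gain g = 1 − 1/A = 1 − 1/1.209 = 0.1729.
Known gains sum to 0.286 − 0.15 + 0.108 = 0.244.
g_cld = 0.1729 − 0.244 = -0.07.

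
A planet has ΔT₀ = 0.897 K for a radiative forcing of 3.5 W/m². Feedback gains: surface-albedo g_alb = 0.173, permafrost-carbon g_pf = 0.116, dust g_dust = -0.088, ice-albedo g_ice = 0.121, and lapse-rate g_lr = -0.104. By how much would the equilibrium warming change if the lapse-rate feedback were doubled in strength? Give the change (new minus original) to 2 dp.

-0.13 K

Original: g = 0.218, ΔT = 0.897/(1−0.218) = 1.1471 K.
With doubled lapse-rate: g' = 0.114, ΔT' = 0.897/(1−0.114) = 1.0124 K.
Change = 1.0124 − 1.1471 = -0.13 K.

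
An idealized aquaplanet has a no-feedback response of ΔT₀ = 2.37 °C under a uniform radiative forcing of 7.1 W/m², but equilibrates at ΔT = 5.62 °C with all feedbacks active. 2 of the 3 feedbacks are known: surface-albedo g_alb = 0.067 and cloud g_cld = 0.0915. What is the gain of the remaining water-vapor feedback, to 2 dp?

0.42

Amplification A = ΔT/ΔT₀ = 5.62/2.37 = 2.371.
Total gain g = 1 − 1/A = 1 − 1/2.371 = 0.5782.
Known gains sum to 0.067 + 0.0915 = 0.1585.
g_wv = 0.5782 − 0.1585 = 0.42.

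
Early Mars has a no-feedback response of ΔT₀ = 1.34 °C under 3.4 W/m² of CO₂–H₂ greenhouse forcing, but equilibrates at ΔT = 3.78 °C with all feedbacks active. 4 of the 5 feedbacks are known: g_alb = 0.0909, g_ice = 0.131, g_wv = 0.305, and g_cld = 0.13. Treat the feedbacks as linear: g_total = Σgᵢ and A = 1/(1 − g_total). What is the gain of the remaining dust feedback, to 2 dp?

Amplification A = ΔT/ΔT₀ = 3.78/1.34 = 2.821.
Total gain g = 1 − 1/A = 1 − 1/2.821 = 0.6455.
Known gains sum to 0.0909 + 0.131 + 0.305 + 0.13 = 0.6569.
g_dust = 0.6455 − 0.6569 = -0.01.

-0.01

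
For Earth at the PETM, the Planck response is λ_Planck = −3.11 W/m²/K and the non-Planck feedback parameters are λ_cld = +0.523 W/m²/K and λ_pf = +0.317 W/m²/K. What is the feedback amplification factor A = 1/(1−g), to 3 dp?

1.370

Convert to gains: g_cld = 0.523/3.11 = 0.1682; g_pf = 0.317/3.11 = 0.1019.
Total gain g = 0.2701.
A = 1/(1 − 0.2701) = 1.370.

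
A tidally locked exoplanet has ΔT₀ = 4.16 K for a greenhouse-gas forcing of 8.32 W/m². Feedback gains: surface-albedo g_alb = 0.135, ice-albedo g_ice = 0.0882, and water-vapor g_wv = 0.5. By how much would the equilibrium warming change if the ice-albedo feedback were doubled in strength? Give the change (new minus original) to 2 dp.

Original: g = 0.7232, ΔT = 4.16/(1−0.7232) = 15.0289 K.
With doubled ice-albedo: g' = 0.8114, ΔT' = 4.16/(1−0.8114) = 22.0573 K.
Change = 22.0573 − 15.0289 = 7.03 K.

7.03 K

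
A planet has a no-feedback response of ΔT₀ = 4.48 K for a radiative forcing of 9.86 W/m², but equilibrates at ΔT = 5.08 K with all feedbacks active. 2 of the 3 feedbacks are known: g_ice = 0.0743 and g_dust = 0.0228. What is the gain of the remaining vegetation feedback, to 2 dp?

0.02

Amplification A = ΔT/ΔT₀ = 5.08/4.48 = 1.134.
Total gain g = 1 − 1/A = 1 − 1/1.134 = 0.1182.
Known gains sum to 0.0743 + 0.0228 = 0.0971.
g_veg = 0.1182 − 0.0971 = 0.02.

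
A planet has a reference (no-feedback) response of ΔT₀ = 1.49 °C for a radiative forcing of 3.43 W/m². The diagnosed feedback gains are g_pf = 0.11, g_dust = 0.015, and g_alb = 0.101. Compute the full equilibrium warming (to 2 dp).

Total gain g = 0.11 + 0.015 + 0.101 = 0.226.
Amplification A = 1/(1 − 0.226) = 1.292.
ΔT = 1.49 × 1.292 = 1.93 °C.

1.93 °C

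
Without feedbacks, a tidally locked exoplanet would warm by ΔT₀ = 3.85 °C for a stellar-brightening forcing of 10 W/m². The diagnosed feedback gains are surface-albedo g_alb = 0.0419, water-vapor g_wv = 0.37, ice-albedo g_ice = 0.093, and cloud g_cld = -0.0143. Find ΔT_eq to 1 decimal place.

7.6 °C

Total gain g = 0.0419 + 0.37 + 0.093 − 0.0143 = 0.4906.
Amplification A = 1/(1 − 0.4906) = 1.963.
ΔT = 3.85 × 1.963 = 7.6 °C.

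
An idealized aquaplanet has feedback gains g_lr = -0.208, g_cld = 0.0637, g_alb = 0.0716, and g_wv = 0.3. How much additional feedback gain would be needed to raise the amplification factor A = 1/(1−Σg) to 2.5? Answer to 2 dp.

0.37

Current total gain = 0.2273.
Target gain for A = 2.5: g* = 1 − 1/2.5 = 0.6.
Additional gain needed = 0.6 − 0.2273 = 0.37.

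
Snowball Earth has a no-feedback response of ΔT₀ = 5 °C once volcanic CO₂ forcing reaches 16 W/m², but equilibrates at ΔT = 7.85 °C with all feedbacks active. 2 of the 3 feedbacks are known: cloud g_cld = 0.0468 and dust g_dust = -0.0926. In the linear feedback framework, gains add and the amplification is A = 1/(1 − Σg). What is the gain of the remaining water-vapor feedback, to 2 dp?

0.41

Amplification A = ΔT/ΔT₀ = 7.85/5 = 1.57.
Total gain g = 1 − 1/A = 1 − 1/1.57 = 0.3631.
Known gains sum to 0.0468 − 0.0926 = -0.0458.
g_wv = 0.3631 + 0.0458 = 0.41.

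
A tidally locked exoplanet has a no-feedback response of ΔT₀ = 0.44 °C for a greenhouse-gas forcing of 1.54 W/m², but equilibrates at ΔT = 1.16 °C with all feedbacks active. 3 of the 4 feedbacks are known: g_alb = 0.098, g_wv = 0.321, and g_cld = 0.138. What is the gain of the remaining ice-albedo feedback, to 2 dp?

0.06

Amplification A = ΔT/ΔT₀ = 1.16/0.44 = 2.636.
Total gain g = 1 − 1/A = 1 − 1/2.636 = 0.6206.
Known gains sum to 0.098 + 0.321 + 0.138 = 0.557.
g_ice = 0.6206 − 0.557 = 0.06.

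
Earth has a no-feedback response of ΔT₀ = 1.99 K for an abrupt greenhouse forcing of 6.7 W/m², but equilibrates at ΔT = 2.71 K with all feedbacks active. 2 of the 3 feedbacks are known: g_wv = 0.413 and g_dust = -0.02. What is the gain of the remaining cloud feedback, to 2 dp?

Amplification A = ΔT/ΔT₀ = 2.71/1.99 = 1.362.
Total gain g = 1 − 1/A = 1 − 1/1.362 = 0.2658.
Known gains sum to 0.413 − 0.02 = 0.393.
g_cld = 0.2658 − 0.393 = -0.13.

-0.13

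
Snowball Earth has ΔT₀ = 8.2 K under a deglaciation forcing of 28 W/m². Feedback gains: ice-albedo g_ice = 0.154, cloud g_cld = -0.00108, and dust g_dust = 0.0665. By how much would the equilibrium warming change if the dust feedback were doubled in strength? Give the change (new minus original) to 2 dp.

0.98 K

Original: g = 0.21942, ΔT = 8.2/(1−0.21942) = 10.5050 K.
With doubled dust: g' = 0.28592, ΔT' = 8.2/(1−0.28592) = 11.4833 K.
Change = 11.4833 − 10.5050 = 0.98 K.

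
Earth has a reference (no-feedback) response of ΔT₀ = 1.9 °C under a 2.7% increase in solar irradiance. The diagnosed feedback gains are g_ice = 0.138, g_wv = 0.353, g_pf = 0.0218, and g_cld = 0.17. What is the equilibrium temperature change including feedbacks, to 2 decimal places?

Total gain g = 0.138 + 0.353 + 0.0218 + 0.17 = 0.6828.
Amplification A = 1/(1 − 0.6828) = 3.153.
ΔT = 1.9 × 3.153 = 5.99 °C.

5.99 °C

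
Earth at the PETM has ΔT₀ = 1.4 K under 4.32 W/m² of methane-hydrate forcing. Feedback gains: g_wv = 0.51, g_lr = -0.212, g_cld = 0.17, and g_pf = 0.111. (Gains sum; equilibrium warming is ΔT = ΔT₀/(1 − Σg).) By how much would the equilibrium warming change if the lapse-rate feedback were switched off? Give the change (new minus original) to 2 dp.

Original: g = 0.579, ΔT = 1.4/(1−0.579) = 3.3254 K.
Without lapse-rate: g' = 0.791, ΔT' = 1.4/(1−0.791) = 6.6986 K.
Change = 6.6986 − 3.3254 = 3.37 K.

3.37 K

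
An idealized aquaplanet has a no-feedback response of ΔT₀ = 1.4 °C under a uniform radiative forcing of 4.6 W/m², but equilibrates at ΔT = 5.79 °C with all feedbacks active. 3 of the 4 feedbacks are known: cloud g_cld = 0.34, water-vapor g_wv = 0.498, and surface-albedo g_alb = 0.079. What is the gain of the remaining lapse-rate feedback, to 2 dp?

-0.16

Amplification A = ΔT/ΔT₀ = 5.79/1.4 = 4.136.
Total gain g = 1 − 1/A = 1 − 1/4.136 = 0.7582.
Known gains sum to 0.34 + 0.498 + 0.079 = 0.917.
g_lr = 0.7582 − 0.917 = -0.16.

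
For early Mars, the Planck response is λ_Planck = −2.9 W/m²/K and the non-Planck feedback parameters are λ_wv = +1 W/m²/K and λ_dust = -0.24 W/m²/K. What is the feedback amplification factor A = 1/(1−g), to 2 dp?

1.36

Convert to gains: g_wv = 1/2.9 = 0.3448; g_dust = -0.24/2.9 = -0.08276.
Total gain g = 0.26204.
A = 1/(1 − 0.26204) = 1.36.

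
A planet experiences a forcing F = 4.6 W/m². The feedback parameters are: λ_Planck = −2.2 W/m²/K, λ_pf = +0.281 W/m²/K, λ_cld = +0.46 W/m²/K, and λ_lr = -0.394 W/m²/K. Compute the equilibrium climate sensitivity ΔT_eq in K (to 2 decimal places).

Net feedback parameter λ = (−2.2) + (+0.281) + (+0.46) + (-0.394) = -1.853 W/m²/K.
ΔT = −F/λ = −4.6/(-1.853) = 2.48 K.

2.48 K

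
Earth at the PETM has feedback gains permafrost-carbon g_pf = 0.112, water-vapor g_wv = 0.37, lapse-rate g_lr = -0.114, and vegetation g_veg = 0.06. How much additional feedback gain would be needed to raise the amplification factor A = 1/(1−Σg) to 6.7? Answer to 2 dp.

Current total gain = 0.428.
Target gain for A = 6.7: g* = 1 − 1/6.7 = 0.8507.
Additional gain needed = 0.8507 − 0.428 = 0.42.

0.42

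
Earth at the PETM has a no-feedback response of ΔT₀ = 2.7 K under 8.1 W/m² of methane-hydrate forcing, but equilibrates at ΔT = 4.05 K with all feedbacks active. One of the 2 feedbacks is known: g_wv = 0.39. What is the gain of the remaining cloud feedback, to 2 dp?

-0.06

Amplification A = ΔT/ΔT₀ = 4.05/2.7 = 1.5.
Total gain g = 1 − 1/A = 1 − 1/1.5 = 0.3333.
The known gain is 0.39.
g_cld = 0.3333 − 0.39 = -0.06.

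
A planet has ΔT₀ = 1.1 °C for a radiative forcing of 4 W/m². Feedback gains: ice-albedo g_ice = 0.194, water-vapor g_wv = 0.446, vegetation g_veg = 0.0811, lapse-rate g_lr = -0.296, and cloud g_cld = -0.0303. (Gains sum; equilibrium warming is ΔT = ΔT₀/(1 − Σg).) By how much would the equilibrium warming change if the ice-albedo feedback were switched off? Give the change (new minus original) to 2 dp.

Original: g = 0.3948, ΔT = 1.1/(1−0.3948) = 1.8176 °C.
Without ice-albedo: g' = 0.2008, ΔT' = 1.1/(1−0.2008) = 1.3764 °C.
Change = 1.3764 − 1.8176 = -0.44 °C.

-0.44 °C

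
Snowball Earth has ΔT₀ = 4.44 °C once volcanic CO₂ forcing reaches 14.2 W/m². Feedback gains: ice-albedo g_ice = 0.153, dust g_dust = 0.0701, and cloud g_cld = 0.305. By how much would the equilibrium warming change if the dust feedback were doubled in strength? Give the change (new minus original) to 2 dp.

1.64 °C

Original: g = 0.5281, ΔT = 4.44/(1−0.5281) = 9.4088 °C.
With doubled dust: g' = 0.5982, ΔT' = 4.44/(1−0.5982) = 11.0503 °C.
Change = 11.0503 − 9.4088 = 1.64 °C.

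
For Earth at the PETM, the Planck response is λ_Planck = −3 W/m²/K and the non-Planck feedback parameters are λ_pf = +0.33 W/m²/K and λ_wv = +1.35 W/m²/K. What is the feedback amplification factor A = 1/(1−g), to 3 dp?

Convert to gains: g_pf = 0.33/3 = 0.11; g_wv = 1.35/3 = 0.45.
Total gain g = 0.56.
A = 1/(1 − 0.56) = 2.273.

2.273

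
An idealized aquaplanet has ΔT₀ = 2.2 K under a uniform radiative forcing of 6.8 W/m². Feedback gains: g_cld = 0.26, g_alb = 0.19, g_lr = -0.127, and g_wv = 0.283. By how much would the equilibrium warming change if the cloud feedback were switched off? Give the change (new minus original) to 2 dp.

-2.22 K

Original: g = 0.606, ΔT = 2.2/(1−0.606) = 5.5838 K.
Without cloud: g' = 0.346, ΔT' = 2.2/(1−0.346) = 3.3639 K.
Change = 3.3639 − 5.5838 = -2.22 K.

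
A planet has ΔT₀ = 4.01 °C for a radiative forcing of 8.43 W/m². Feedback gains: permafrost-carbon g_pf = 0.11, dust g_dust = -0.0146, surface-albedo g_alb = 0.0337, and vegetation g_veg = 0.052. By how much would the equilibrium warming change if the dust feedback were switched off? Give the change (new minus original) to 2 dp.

0.09 °C

Original: g = 0.1811, ΔT = 4.01/(1−0.1811) = 4.8968 °C.
Without dust: g' = 0.1957, ΔT' = 4.01/(1−0.1957) = 4.9857 °C.
Change = 4.9857 − 4.8968 = 0.09 °C.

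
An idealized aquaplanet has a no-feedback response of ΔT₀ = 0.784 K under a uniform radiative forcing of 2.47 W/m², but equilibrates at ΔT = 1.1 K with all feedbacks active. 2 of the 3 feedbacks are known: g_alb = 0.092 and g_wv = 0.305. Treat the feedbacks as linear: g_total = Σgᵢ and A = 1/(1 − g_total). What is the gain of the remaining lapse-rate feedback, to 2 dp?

Amplification A = ΔT/ΔT₀ = 1.1/0.784 = 1.403.
Total gain g = 1 − 1/A = 1 − 1/1.403 = 0.2872.
Known gains sum to 0.092 + 0.305 = 0.397.
g_lr = 0.2872 − 0.397 = -0.11.

-0.11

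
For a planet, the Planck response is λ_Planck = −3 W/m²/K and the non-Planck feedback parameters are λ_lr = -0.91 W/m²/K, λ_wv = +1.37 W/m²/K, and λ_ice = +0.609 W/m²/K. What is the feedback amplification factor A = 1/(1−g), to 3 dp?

1.554

Convert to gains: g_lr = -0.91/3 = -0.3033; g_wv = 1.37/3 = 0.4567; g_ice = 0.609/3 = 0.203.
Total gain g = 0.3564.
A = 1/(1 − 0.3564) = 1.554.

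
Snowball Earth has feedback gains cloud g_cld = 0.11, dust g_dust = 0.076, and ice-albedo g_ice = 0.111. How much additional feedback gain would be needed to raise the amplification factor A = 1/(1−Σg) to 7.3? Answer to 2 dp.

0.57

Current total gain = 0.297.
Target gain for A = 7.3: g* = 1 − 1/7.3 = 0.863.
Additional gain needed = 0.863 − 0.297 = 0.57.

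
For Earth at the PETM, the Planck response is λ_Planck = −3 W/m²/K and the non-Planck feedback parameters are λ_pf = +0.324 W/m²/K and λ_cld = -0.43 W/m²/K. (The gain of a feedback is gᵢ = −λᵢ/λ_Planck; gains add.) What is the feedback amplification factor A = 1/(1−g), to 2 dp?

0.97

Convert to gains: g_pf = 0.324/3 = 0.108; g_cld = -0.43/3 = -0.1433.
Total gain g = -0.0353.
A = 1/(1 + 0.0353) = 0.97.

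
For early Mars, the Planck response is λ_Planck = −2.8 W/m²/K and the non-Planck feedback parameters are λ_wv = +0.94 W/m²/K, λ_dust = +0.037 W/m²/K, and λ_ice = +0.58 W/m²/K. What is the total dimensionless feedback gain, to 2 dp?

0.56

Convert to gains: g_wv = 0.94/2.8 = 0.3357; g_dust = 0.037/2.8 = 0.01321; g_ice = 0.58/2.8 = 0.2071.
Total gain g = 0.55601.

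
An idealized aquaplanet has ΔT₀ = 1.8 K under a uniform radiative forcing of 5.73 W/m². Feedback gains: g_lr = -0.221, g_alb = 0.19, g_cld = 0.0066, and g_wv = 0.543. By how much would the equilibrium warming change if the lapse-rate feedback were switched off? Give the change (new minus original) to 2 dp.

Original: g = 0.5186, ΔT = 1.8/(1−0.5186) = 3.7391 K.
Without lapse-rate: g' = 0.7396, ΔT' = 1.8/(1−0.7396) = 6.9124 K.
Change = 6.9124 − 3.7391 = 3.17 K.

3.17 K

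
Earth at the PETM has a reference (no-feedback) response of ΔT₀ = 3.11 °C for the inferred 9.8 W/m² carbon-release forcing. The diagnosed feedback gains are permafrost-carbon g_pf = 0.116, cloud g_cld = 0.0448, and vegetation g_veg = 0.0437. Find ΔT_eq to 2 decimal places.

Total gain g = 0.116 + 0.0448 + 0.0437 = 0.2045.
Amplification A = 1/(1 − 0.2045) = 1.257.
ΔT = 3.11 × 1.257 = 3.91 °C.

3.91 °C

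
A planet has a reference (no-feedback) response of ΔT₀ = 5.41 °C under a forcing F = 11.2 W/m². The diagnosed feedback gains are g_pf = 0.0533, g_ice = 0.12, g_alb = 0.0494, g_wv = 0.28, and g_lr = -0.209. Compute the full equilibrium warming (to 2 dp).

Total gain g = 0.0533 + 0.12 + 0.0494 + 0.28 − 0.209 = 0.2937.
Amplification A = 1/(1 − 0.2937) = 1.416.
ΔT = 5.41 × 1.416 = 7.66 °C.

7.66 °C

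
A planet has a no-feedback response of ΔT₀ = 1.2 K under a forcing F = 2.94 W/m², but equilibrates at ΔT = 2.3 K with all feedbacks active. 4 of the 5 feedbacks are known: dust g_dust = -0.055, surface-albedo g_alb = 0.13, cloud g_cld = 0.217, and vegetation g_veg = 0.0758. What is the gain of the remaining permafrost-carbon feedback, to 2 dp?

Amplification A = ΔT/ΔT₀ = 2.3/1.2 = 1.917.
Total gain g = 1 − 1/A = 1 − 1/1.917 = 0.4784.
Known gains sum to -0.055 + 0.13 + 0.217 + 0.0758 = 0.3678.
g_pf = 0.4784 − 0.3678 = 0.11.

0.11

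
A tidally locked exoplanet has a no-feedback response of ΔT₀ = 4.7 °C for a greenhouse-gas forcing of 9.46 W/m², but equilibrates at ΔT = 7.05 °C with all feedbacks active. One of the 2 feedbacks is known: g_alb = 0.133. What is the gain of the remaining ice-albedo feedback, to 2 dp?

0.20

Amplification A = ΔT/ΔT₀ = 7.05/4.7 = 1.5.
Total gain g = 1 − 1/A = 1 − 1/1.5 = 0.3333.
The known gain is 0.133.
g_ice = 0.3333 − 0.133 = 0.20.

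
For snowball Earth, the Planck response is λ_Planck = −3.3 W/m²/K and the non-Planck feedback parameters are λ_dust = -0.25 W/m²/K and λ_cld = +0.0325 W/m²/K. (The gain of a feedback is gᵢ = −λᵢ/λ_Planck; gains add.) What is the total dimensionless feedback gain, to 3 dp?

-0.066

Convert to gains: g_dust = -0.25/3.3 = -0.07576; g_cld = 0.0325/3.3 = 0.009848.
Total gain g = -0.065912.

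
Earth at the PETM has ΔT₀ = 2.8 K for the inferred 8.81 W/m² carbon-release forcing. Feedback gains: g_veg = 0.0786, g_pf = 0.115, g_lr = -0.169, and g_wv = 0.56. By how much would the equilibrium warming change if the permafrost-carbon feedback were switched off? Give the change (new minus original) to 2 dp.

-1.46 K

Original: g = 0.5846, ΔT = 2.8/(1−0.5846) = 6.7405 K.
Without permafrost-carbon: g' = 0.4696, ΔT' = 2.8/(1−0.4696) = 5.2790 K.
Change = 5.2790 − 6.7405 = -1.46 K.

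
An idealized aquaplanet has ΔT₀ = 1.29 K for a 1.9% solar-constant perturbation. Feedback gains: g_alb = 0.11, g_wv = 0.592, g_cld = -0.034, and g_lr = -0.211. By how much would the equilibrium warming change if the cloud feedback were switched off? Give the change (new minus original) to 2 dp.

Original: g = 0.457, ΔT = 1.29/(1−0.457) = 2.3757 K.
Without cloud: g' = 0.491, ΔT' = 1.29/(1−0.491) = 2.5344 K.
Change = 2.5344 − 2.3757 = 0.16 K.

0.16 K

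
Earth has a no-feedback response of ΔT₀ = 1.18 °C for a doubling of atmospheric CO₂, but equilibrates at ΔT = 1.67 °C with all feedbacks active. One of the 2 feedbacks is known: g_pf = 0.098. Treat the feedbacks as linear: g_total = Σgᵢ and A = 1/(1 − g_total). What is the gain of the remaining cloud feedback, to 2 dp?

0.20

Amplification A = ΔT/ΔT₀ = 1.67/1.18 = 1.415.
Total gain g = 1 − 1/A = 1 − 1/1.415 = 0.2933.
The known gain is 0.098.
g_cld = 0.2933 − 0.098 = 0.20.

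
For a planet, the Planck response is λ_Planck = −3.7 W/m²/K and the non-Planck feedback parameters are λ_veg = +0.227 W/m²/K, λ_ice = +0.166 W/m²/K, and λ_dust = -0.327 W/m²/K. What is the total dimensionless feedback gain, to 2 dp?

Convert to gains: g_veg = 0.227/3.7 = 0.06135; g_ice = 0.166/3.7 = 0.04486; g_dust = -0.327/3.7 = -0.08838.
Total gain g = 0.01783.

0.02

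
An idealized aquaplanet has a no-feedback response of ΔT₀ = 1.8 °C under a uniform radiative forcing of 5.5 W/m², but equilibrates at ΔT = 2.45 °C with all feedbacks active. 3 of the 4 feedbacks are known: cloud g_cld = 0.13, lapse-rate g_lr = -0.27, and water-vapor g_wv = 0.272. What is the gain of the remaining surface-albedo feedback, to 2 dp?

0.13

Amplification A = ΔT/ΔT₀ = 2.45/1.8 = 1.361.
Total gain g = 1 − 1/A = 1 − 1/1.361 = 0.2652.
Known gains sum to 0.13 − 0.27 + 0.272 = 0.132.
g_alb = 0.2652 − 0.132 = 0.13.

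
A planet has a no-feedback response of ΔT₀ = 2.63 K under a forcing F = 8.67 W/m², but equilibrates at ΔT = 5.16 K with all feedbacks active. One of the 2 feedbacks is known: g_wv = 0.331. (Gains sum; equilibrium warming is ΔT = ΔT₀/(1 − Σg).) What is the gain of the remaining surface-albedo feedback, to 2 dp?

Amplification A = ΔT/ΔT₀ = 5.16/2.63 = 1.962.
Total gain g = 1 − 1/A = 1 − 1/1.962 = 0.4903.
The known gain is 0.331.
g_alb = 0.4903 − 0.331 = 0.16.

0.16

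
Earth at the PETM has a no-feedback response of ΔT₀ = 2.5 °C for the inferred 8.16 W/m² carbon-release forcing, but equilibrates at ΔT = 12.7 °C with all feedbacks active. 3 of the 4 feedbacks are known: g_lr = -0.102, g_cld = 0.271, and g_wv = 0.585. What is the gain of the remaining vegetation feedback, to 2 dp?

Amplification A = ΔT/ΔT₀ = 12.7/2.5 = 5.08.
Total gain g = 1 − 1/A = 1 − 1/5.08 = 0.8031.
Known gains sum to -0.102 + 0.271 + 0.585 = 0.754.
g_veg = 0.8031 − 0.754 = 0.05.

0.05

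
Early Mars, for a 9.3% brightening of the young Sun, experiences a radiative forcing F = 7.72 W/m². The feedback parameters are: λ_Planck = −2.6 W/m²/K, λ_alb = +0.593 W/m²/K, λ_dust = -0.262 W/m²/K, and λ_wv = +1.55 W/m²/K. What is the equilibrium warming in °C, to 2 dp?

Net feedback parameter λ = (−2.6) + (+0.593) + (-0.262) + (+1.55) = -0.719 W/m²/K.
ΔT = −F/λ = −7.72/(-0.719) = 10.74 °C.

10.74 °C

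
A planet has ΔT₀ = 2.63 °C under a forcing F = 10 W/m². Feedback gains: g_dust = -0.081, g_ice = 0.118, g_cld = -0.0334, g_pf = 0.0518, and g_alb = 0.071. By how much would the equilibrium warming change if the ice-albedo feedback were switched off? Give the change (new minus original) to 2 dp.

-0.36 °C

Original: g = 0.1264, ΔT = 2.63/(1−0.1264) = 3.0105 °C.
Without ice-albedo: g' = 0.0084, ΔT' = 2.63/(1−0.0084) = 2.6523 °C.
Change = 2.6523 − 3.0105 = -0.36 °C.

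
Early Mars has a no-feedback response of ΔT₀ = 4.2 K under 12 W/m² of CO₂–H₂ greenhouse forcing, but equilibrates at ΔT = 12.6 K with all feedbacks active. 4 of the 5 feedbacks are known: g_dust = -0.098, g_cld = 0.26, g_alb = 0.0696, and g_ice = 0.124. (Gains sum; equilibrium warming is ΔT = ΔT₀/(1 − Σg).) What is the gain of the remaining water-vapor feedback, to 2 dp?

Amplification A = ΔT/ΔT₀ = 12.6/4.2 = 3.
Total gain g = 1 − 1/A = 1 − 1/3 = 0.6667.
Known gains sum to -0.098 + 0.26 + 0.0696 + 0.124 = 0.3556.
g_wv = 0.6667 − 0.3556 = 0.31.

0.31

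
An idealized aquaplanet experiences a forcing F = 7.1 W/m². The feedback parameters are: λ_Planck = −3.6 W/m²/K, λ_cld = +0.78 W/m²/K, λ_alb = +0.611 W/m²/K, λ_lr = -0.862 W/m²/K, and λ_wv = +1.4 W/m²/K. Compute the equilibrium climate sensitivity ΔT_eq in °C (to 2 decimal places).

Net feedback parameter λ = (−3.6) + (+0.78) + (+0.611) + (-0.862) + (+1.4) = -1.671 W/m²/K.
ΔT = −F/λ = −7.1/(-1.671) = 4.25 °C.

4.25 °C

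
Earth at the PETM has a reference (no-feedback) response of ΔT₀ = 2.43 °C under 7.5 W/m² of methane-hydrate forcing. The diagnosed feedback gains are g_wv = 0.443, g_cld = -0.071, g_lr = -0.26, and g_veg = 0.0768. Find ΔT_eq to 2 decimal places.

3.00 °C

Total gain g = 0.443 − 0.071 − 0.26 + 0.0768 = 0.1888.
Amplification A = 1/(1 − 0.1888) = 1.233.
ΔT = 2.43 × 1.233 = 3.00 °C.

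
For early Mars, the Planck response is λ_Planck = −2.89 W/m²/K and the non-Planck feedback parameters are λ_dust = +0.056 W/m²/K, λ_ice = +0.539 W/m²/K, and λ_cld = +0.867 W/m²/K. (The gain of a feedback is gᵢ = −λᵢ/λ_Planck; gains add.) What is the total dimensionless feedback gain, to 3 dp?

0.506

Convert to gains: g_dust = 0.056/2.89 = 0.01938; g_ice = 0.539/2.89 = 0.1865; g_cld = 0.867/2.89 = 0.3.
Total gain g = 0.50588.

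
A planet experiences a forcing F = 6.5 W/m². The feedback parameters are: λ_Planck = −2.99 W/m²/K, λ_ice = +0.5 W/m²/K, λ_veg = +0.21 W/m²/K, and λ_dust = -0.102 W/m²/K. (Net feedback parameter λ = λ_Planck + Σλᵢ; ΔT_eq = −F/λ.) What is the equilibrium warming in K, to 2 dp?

2.73 K

Net feedback parameter λ = (−2.99) + (+0.5) + (+0.21) + (-0.102) = -2.382 W/m²/K.
ΔT = −F/λ = −6.5/(-2.382) = 2.73 K.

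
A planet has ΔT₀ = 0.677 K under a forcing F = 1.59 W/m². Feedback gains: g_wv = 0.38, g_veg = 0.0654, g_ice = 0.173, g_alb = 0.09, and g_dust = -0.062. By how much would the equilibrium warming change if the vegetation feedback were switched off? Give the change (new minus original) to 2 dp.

-0.30 K

Original: g = 0.6464, ΔT = 0.677/(1−0.6464) = 1.9146 K.
Without vegetation: g' = 0.581, ΔT' = 0.677/(1−0.581) = 1.6158 K.
Change = 1.6158 − 1.9146 = -0.30 K.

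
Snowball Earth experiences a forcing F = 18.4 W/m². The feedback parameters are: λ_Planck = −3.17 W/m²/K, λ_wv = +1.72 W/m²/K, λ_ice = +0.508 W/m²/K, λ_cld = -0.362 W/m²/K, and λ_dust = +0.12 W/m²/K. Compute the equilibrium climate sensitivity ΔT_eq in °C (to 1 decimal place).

15.5 °C

Net feedback parameter λ = (−3.17) + (+1.72) + (+0.508) + (-0.362) + (+0.12) = -1.184 W/m²/K.
ΔT = −F/λ = −18.4/(-1.184) = 15.5 °C.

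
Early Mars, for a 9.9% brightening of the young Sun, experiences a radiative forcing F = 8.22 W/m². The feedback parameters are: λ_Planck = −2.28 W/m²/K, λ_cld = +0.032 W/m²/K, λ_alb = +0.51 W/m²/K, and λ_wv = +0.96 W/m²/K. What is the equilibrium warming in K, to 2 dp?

10.57 K

Net feedback parameter λ = (−2.28) + (+0.032) + (+0.51) + (+0.96) = -0.778 W/m²/K.
ΔT = −F/λ = −8.22/(-0.778) = 10.57 K.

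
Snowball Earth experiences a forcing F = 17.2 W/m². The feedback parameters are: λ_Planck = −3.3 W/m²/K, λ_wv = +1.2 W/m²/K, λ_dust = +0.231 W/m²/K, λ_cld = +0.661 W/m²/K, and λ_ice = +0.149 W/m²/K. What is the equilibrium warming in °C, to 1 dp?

Net feedback parameter λ = (−3.3) + (+1.2) + (+0.231) + (+0.661) + (+0.149) = -1.059 W/m²/K.
ΔT = −F/λ = −17.2/(-1.059) = 16.2 °C.

16.2 °C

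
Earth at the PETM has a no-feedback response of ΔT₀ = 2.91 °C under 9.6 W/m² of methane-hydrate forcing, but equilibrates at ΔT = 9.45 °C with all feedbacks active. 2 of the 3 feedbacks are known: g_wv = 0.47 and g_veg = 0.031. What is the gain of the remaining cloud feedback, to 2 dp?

Amplification A = ΔT/ΔT₀ = 9.45/2.91 = 3.247.
Total gain g = 1 − 1/A = 1 − 1/3.247 = 0.692.
Known gains sum to 0.47 + 0.031 = 0.501.
g_cld = 0.692 − 0.501 = 0.19.

0.19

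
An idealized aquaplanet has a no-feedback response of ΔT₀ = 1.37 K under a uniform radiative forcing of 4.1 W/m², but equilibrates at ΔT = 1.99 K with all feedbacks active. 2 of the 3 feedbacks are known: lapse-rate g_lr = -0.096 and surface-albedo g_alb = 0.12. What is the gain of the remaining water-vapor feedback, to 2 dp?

Amplification A = ΔT/ΔT₀ = 1.99/1.37 = 1.453.
Total gain g = 1 − 1/A = 1 − 1/1.453 = 0.3118.
Known gains sum to -0.096 + 0.12 = 0.024.
g_wv = 0.3118 − 0.024 = 0.29.

0.29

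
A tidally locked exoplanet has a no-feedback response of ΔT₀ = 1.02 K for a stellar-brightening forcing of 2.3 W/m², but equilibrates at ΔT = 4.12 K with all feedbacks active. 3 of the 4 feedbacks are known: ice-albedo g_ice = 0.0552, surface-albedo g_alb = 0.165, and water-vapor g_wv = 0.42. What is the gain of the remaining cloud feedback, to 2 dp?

Amplification A = ΔT/ΔT₀ = 4.12/1.02 = 4.039.
Total gain g = 1 − 1/A = 1 − 1/4.039 = 0.7524.
Known gains sum to 0.0552 + 0.165 + 0.42 = 0.6402.
g_cld = 0.7524 − 0.6402 = 0.11.

0.11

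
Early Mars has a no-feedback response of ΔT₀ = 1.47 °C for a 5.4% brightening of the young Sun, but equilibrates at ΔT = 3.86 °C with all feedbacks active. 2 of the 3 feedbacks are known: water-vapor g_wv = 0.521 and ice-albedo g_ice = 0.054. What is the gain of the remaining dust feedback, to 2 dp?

0.04

Amplification A = ΔT/ΔT₀ = 3.86/1.47 = 2.626.
Total gain g = 1 − 1/A = 1 − 1/2.626 = 0.6192.
Known gains sum to 0.521 + 0.054 = 0.575.
g_dust = 0.6192 − 0.575 = 0.04.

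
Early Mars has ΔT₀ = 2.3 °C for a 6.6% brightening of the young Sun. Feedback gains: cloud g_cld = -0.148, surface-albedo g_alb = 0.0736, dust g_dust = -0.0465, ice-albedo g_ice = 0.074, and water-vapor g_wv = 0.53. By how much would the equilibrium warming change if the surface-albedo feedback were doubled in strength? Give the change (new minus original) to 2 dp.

Original: g = 0.4831, ΔT = 2.3/(1−0.4831) = 4.4496 °C.
With doubled surface-albedo: g' = 0.5567, ΔT' = 2.3/(1−0.5567) = 5.1884 °C.
Change = 5.1884 − 4.4496 = 0.74 °C.

0.74 °C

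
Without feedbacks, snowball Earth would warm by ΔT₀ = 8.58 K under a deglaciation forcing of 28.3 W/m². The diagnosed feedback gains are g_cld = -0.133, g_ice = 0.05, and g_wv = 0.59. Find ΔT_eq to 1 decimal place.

17.4 K

Total gain g = -0.133 + 0.05 + 0.59 = 0.507.
Amplification A = 1/(1 − 0.507) = 2.028.
ΔT = 8.58 × 2.028 = 17.4 K.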